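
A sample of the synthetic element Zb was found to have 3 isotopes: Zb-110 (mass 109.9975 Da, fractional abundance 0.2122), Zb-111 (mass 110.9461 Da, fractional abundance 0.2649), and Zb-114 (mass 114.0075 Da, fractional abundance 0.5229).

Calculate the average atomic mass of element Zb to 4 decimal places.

112.3456 Da

Average mass = Σ (abundance × isotope mass) = 0.2122 × 109.9975 + 0.2649 × 110.9461 + 0.5229 × 114.0075
= 23.34147 + 29.38962 + 59.61452 = 112.34561 Da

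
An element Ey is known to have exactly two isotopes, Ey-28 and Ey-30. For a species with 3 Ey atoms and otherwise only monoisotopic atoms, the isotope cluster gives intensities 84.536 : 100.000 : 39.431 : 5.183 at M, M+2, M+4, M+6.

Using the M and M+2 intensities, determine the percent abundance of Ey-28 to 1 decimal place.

Write p for the Ey-28 fraction. I(M+2)/I(M) = [C(3,1)·p^2·(1−p)] / p^3 = 3·(1−p)/p = 100.000/84.536 = 1.1829
(1−p)/p = 1.1829/3 = 0.3943  ⇒  p = 1/(1 + 0.3943) = 0.7172
Ey-28: 71.7%, Ey-30: 28.3%.

71.7%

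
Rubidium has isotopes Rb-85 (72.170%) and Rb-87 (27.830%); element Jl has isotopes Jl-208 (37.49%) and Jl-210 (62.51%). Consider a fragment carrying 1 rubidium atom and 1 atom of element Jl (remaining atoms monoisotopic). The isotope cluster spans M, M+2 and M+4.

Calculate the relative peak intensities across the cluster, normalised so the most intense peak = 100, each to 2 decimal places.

Rubidium pattern (n=1): 0.7217 : 0.2783
Element Jl pattern (n=1): 0.3749 : 0.6251
Convolve the two distributions (both contribute in 2-u steps):
  M: 0.7217×0.3749 = 0.270565
  M+2: 0.7217×0.6251 + 0.2783×0.3749 = 0.555469
  M+4: 0.2783×0.6251 = 0.173965
Scale to base peak (0.555469) = 100: 48.71 : 100.00 : 31.32

48.71 : 100.00 : 31.32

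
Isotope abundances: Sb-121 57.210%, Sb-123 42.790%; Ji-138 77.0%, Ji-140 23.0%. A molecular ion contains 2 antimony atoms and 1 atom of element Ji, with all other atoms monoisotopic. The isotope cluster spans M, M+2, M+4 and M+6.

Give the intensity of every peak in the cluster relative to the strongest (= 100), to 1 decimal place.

55.7 : 100.0 : 56.1 : 9.3

Antimony pattern (n=2): 0.32729841 : 0.48960318 : 0.18309841
Element Ji pattern (n=1): 0.7700 : 0.2300
Convolve the two distributions (both contribute in 2-u steps):
  M: 0.32729841×0.7700 = 0.252020
  M+2: 0.32729841×0.2300 + 0.48960318×0.7700 = 0.452273
  M+4: 0.48960318×0.2300 + 0.18309841×0.7700 = 0.253595
  M+6: 0.18309841×0.2300 = 0.042113
Scale to base peak (0.452273) = 100: 55.7 : 100.0 : 56.1 : 9.3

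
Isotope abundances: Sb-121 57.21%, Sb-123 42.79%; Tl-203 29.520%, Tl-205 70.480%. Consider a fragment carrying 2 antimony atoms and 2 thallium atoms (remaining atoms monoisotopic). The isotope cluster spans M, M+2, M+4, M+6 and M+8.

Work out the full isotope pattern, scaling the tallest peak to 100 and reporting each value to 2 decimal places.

7.46 : 46.79 : 100.00 : 83.55 : 23.79

Antimony pattern (n=2): 0.32729841 : 0.48960318 : 0.18309841
Thallium pattern (n=2): 0.08714304 : 0.41611392 : 0.49674304
Convolve the two distributions (both contribute in 2-u steps):
  M: 0.32729841×0.08714304 = 0.028522
  M+2: 0.32729841×0.41611392 + 0.48960318×0.08714304 = 0.178859
  M+4: 0.32729841×0.49674304 + 0.48960318×0.41611392 + 0.18309841×0.08714304 = 0.382270
  M+6: 0.48960318×0.49674304 + 0.18309841×0.41611392 = 0.319397
  M+8: 0.18309841×0.49674304 = 0.090953
Scale to base peak (0.382270) = 100: 7.46 : 46.79 : 100.00 : 83.55 : 23.79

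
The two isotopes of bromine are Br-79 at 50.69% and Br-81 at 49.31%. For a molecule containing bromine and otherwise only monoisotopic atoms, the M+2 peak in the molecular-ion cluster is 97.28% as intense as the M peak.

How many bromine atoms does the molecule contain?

1

For n independent Br atoms, I(M+2)/I(M) = n · (abundance Br-81) / (abundance Br-79) = n · 0.4931/0.5069.
n = 0.9728 × 0.5069/0.4931 = 1.00 ≈ 1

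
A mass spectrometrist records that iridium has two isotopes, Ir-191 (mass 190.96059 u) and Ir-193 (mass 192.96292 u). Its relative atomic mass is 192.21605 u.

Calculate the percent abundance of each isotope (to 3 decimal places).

Writing the weighted mean with unknown fraction x of Ir-191:
190.96059·x + 192.96292·(1 − x) = 192.21605
(190.96059 − 192.96292)·x = 192.21605 − 192.96292
x = -0.74687 / -2.00233 = 0.37300 → 37.300% Ir-191, 62.700% Ir-193.

Ir-191: 37.300%, Ir-193: 62.700%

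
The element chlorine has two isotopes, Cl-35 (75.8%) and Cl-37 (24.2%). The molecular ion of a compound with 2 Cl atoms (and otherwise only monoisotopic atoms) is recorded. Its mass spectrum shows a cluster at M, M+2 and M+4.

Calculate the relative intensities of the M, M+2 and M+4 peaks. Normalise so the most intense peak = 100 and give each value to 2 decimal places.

Expanding (0.758 + 0.242)^2:
P(M) = 0.758^2 = 0.574564
P(M+2) = 2 × 0.758^1 × 0.242^1 = 0.366872
P(M+4) = 0.242^2 = 0.058564
The M peak is largest (0.574564); scaling to 100 gives 100.00 : 63.85 : 10.19.

100.00 : 63.85 : 10.19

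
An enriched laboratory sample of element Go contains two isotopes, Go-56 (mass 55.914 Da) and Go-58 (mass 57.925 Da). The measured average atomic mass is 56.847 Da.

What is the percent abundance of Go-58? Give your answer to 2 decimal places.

Writing the weighted mean with unknown fraction x of Go-56:
55.914·x + 57.925·(1 − x) = 56.847
(55.914 − 57.925)·x = 56.847 − 57.925
x = -1.078 / -2.011 = 0.53605 → 53.61% Go-56, 46.39% Go-58.

46.39%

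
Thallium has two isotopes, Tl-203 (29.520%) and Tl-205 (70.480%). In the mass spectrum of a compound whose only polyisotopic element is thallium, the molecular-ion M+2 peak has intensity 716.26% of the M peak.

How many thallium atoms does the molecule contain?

3

The M+2/M ratio from n Tl atoms is n · q/p = n · 0.70480/0.29520.
n = 7.1626 × 0.29520/0.70480 = 3.00 ≈ 3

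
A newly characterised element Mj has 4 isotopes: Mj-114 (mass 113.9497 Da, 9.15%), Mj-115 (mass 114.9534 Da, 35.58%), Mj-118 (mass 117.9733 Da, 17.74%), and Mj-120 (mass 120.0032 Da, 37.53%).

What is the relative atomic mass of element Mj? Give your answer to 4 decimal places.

The abundance-weighted mean is 0.0915 × 113.9497 + 0.3558 × 114.9534 + 0.1774 × 117.9733 + 0.3753 × 120.0032
= 10.42640 + 40.90042 + 20.92846 + 45.03720 = 117.29248 Da

117.2925 Da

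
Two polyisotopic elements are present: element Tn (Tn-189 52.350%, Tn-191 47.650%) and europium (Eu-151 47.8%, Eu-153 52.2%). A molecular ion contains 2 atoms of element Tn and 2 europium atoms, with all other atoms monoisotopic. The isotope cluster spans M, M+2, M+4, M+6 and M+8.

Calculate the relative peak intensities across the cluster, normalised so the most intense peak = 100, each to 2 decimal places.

Element Tn pattern (n=2): 0.27405225 : 0.4988955 : 0.22705225
Europium pattern (n=2): 0.228484 : 0.499032 : 0.272484
Convolve the two distributions (both contribute in 2-u steps):
  M: 0.27405225×0.228484 = 0.062617
  M+2: 0.27405225×0.499032 + 0.4988955×0.228484 = 0.250750
  M+4: 0.27405225×0.272484 + 0.4988955×0.499032 + 0.22705225×0.228484 = 0.375517
  M+6: 0.4988955×0.272484 + 0.22705225×0.499032 = 0.249247
  M+8: 0.22705225×0.272484 = 0.061868
Scale to base peak (0.375517) = 100: 16.67 : 66.77 : 100.00 : 66.37 : 16.48

16.67 : 66.77 : 100.00 : 66.37 : 16.48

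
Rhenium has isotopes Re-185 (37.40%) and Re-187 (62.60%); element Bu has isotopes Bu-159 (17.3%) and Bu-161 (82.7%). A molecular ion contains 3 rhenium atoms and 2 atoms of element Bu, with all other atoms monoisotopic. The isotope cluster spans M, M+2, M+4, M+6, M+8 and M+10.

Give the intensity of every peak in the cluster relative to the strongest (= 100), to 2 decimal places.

0.42 : 6.16 : 33.46 : 84.34 : 100.00 : 45.23

Rhenium pattern (n=3): 0.05231362 : 0.26268713 : 0.43968487 : 0.24531438
Element Bu pattern (n=2): 0.029929 : 0.286142 : 0.683929
Convolve the two distributions (both contribute in 2-u steps):
  M: 0.05231362×0.029929 = 0.001566
  M+2: 0.05231362×0.286142 + 0.26268713×0.029929 = 0.022831
  M+4: 0.05231362×0.683929 + 0.26268713×0.286142 + 0.43968487×0.029929 = 0.124104
  M+6: 0.26268713×0.683929 + 0.43968487×0.286142 + 0.24531438×0.029929 = 0.312814
  M+8: 0.43968487×0.683929 + 0.24531438×0.286142 = 0.370908
  M+10: 0.24531438×0.683929 = 0.167778
Scale to base peak (0.370908) = 100: 0.42 : 6.16 : 33.46 : 84.34 : 100.00 : 45.23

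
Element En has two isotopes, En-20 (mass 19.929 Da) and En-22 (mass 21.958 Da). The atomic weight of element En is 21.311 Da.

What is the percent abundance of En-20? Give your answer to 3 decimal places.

Let x be the fractional abundance of En-20; then En-22 has abundance 1 − x.
19.929·x + 21.958·(1 − x) = 21.311
(19.929 − 21.958)·x = 21.311 − 21.958
x = -0.647 / -2.029 = 0.31888 → 31.888% En-20, 68.112% En-22.

31.888%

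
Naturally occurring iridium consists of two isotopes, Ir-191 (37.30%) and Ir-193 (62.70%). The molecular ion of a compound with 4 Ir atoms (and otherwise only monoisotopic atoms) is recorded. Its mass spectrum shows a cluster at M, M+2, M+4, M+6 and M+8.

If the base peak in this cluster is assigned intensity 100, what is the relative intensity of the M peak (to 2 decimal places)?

5.26

Binomial terms of (0.3730 + 0.6270)^4: M 0.0194, M+2 0.1302, M+4 0.3282, M+6 0.3678, M+8 0.1546 → M+6 is the base peak.
P(M+6) = C(4,3) × 0.3730^1 × 0.6270^3 = 4 × 0.3730 × 0.24649188 = 0.367766 (base)
P(M) = C(4,0) × 0.3730^4 × 0.6270^0 = 1 × 0.01935688 × 1.0000 = 0.019357
Relative intensity = 0.019357 / 0.367766 × 100 = 5.26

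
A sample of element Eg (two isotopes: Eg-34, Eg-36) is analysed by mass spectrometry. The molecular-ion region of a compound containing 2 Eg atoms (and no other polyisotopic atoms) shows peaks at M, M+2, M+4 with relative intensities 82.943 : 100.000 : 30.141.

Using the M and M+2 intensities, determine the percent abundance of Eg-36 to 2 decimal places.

Let p = fractional abundance of Eg-34. I(M+2)/I(M) = [C(2,1)·p^1·(1−p)] / p^2 = 2·(1−p)/p = 100.000/82.943 = 1.2056
(1−p)/p = 1.2056/2 = 0.6028  ⇒  p = 1/(1 + 0.6028) = 0.6239
Eg-34: 62.39%, Eg-36: 37.61%.

37.61%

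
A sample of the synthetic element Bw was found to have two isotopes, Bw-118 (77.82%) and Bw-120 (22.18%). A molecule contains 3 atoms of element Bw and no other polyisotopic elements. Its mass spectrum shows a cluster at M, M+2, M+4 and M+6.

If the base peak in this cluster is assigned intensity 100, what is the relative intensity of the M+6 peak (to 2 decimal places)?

Term probabilities: M 0.4713, M+2 0.4030, M+4 0.1149, M+6 0.0109. Base peak = M.
P(M) = C(3,0) × 0.7782^3 × 0.2218^0 = 1 × 0.47127422 × 1.0000 = 0.471274 (base)
P(M+6) = C(3,3) × 0.7782^0 × 0.2218^3 = 1 × 1.0000 × 0.0109115 = 0.010912
Relative intensity = 0.010912 / 0.471274 × 100 = 2.32

2.32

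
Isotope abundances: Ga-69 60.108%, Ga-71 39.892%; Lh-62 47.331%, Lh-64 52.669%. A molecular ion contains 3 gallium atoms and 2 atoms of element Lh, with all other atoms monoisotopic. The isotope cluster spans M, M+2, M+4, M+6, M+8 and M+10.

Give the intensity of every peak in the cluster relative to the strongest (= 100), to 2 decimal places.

Gallium pattern (n=3): 0.2171685 : 0.432386 : 0.2869625 : 0.063483
Element Lh pattern (n=2): 0.22402236 : 0.49857529 : 0.27740236
Convolve the two distributions (both contribute in 2-u steps):
  M: 0.2171685×0.22402236 = 0.048651
  M+2: 0.2171685×0.49857529 + 0.432386×0.22402236 = 0.205139
  M+4: 0.2171685×0.27740236 + 0.432386×0.49857529 + 0.2869625×0.22402236 = 0.340106
  M+6: 0.432386×0.27740236 + 0.2869625×0.49857529 + 0.063483×0.22402236 = 0.277239
  M+8: 0.2869625×0.27740236 + 0.063483×0.49857529 = 0.111255
  M+10: 0.063483×0.27740236 = 0.017610
Scale to base peak (0.340106) = 100: 14.30 : 60.32 : 100.00 : 81.52 : 32.71 : 5.18

14.30 : 60.32 : 100.00 : 81.52 : 32.71 : 5.18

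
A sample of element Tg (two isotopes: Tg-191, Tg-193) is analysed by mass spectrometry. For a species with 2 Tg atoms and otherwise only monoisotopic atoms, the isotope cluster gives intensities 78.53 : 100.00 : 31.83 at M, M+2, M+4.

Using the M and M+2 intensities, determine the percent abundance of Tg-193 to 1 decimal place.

38.9%

If p is the fraction of Tg that is Tg-191, then I(M+2)/I(M) = [C(2,1)·p^1·(1−p)] / p^2 = 2·(1−p)/p = 100.00/78.53 = 1.2734
(1−p)/p = 1.2734/2 = 0.6367  ⇒  p = 1/(1 + 0.6367) = 0.6110
Tg-191: 61.1%, Tg-193: 38.9%.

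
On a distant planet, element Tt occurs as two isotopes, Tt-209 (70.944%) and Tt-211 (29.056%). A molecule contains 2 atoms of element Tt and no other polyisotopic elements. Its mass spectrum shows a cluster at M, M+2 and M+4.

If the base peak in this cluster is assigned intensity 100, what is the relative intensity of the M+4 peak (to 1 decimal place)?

(0.70944 + 0.29056)^2 gives M 0.5033, M+2 0.4123, M+4 0.0844; the largest is M.
P(M) = C(2,0) × 0.70944^2 × 0.29056^0 = 1 × 0.50330511 × 1.0000 = 0.503305 (base)
P(M+4) = C(2,2) × 0.70944^0 × 0.29056^2 = 1 × 1.0000 × 0.08442511 = 0.084425
Relative intensity = 0.084425 / 0.503305 × 100 = 16.8

16.8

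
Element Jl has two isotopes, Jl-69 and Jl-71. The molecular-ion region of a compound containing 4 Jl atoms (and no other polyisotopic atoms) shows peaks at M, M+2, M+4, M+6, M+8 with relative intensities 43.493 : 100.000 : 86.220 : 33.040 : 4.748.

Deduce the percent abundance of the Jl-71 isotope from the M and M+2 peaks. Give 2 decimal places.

36.50%

Let p = fractional abundance of Jl-69. I(M+2)/I(M) = [C(4,1)·p^3·(1−p)] / p^4 = 4·(1−p)/p = 100.000/43.493 = 2.2992
(1−p)/p = 2.2992/4 = 0.5748  ⇒  p = 1/(1 + 0.5748) = 0.6350
Jl-69: 63.50%, Jl-71: 36.50%.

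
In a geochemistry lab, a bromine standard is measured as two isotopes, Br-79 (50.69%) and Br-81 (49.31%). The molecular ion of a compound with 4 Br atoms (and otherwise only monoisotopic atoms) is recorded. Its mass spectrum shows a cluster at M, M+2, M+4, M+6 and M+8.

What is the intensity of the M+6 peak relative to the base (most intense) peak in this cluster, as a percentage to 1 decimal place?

64.9%

(0.5069 + 0.4931)^4 gives M 0.0660, M+2 0.2569, M+4 0.3749, M+6 0.2431, M+8 0.0591; the largest is M+4.
P(M+4) = C(4,2) × 0.5069^2 × 0.4931^2 = 6 × 0.25694761 × 0.24314761 = 0.374857 (base)
P(M+6) = C(4,3) × 0.5069^1 × 0.4931^3 = 4 × 0.5069 × 0.11989609 = 0.243101
Relative intensity = 0.243101 / 0.374857 × 100 = 64.9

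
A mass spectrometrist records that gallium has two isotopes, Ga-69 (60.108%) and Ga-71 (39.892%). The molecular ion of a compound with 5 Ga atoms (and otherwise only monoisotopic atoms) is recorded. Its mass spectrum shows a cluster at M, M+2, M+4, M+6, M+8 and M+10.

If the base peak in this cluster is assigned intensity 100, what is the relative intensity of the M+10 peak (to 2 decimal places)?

Term probabilities: M 0.0785, M+2 0.2604, M+4 0.3456, M+6 0.2294, M+8 0.0761, M+10 0.0101. Base peak = M+4.
P(M+4) = C(5,2) × 0.60108^3 × 0.39892^2 = 10 × 0.2171685 × 0.15913717 = 0.345596 (base)
P(M+10) = C(5,5) × 0.60108^0 × 0.39892^5 = 1 × 1.0000 × 0.0101025 = 0.010103
Relative intensity = 0.010103 / 0.345596 × 100 = 2.92

2.92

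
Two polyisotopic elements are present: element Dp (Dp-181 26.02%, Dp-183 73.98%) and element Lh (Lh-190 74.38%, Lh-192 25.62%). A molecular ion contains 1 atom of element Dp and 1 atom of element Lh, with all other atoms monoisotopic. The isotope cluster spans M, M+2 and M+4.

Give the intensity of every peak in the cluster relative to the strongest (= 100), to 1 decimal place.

Element Dp pattern (n=1): 0.2602 : 0.7398
Element Lh pattern (n=1): 0.7438 : 0.2562
Convolve the two distributions (both contribute in 2-u steps):
  M: 0.2602×0.7438 = 0.193537
  M+2: 0.2602×0.2562 + 0.7398×0.7438 = 0.616926
  M+4: 0.7398×0.2562 = 0.189537
Scale to base peak (0.616926) = 100: 31.4 : 100.0 : 30.7

31.4 : 100.0 : 30.7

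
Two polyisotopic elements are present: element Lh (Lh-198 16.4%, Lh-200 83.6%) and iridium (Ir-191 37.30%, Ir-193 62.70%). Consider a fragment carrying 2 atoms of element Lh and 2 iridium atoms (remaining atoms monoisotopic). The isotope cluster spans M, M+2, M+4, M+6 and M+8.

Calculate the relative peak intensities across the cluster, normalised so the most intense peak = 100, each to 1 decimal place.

0.9 : 11.7 : 54.3 : 100.0 : 63.2

Element Lh pattern (n=2): 0.026896 : 0.274208 : 0.698896
Iridium pattern (n=2): 0.139129 : 0.467742 : 0.393129
Convolve the two distributions (both contribute in 2-u steps):
  M: 0.026896×0.139129 = 0.003742
  M+2: 0.026896×0.467742 + 0.274208×0.139129 = 0.050731
  M+4: 0.026896×0.393129 + 0.274208×0.467742 + 0.698896×0.139129 = 0.236069
  M+6: 0.274208×0.393129 + 0.698896×0.467742 = 0.434702
  M+8: 0.698896×0.393129 = 0.274756
Scale to base peak (0.434702) = 100: 0.9 : 11.7 : 54.3 : 100.0 : 63.2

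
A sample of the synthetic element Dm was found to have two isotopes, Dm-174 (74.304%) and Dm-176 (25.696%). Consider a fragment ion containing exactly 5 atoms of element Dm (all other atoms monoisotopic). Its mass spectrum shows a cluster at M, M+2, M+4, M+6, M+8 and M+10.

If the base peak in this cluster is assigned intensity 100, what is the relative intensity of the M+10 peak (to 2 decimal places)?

0.29

(0.74304 + 0.25696)^5 gives M 0.2265, M+2 0.3916, M+4 0.2709, M+6 0.0937, M+8 0.0162, M+10 0.0011; the largest is M+2.
P(M+2) = C(5,1) × 0.74304^4 × 0.25696^1 = 5 × 0.30482373 × 0.25696 = 0.391638 (base)
P(M+10) = C(5,5) × 0.74304^0 × 0.25696^5 = 1 × 1.0000 × 0.00112028 = 0.001120
Relative intensity = 0.001120 / 0.391638 × 100 = 0.29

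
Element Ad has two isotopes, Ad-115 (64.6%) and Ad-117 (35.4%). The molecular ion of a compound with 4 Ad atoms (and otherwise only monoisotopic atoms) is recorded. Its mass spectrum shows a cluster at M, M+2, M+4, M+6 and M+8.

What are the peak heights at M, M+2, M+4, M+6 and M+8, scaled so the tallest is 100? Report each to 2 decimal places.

45.62 : 100.00 : 82.20 : 30.03 : 4.11

Each Ad atom is independently Ad-115 (p = 0.646) or Ad-117 (q = 0.354); the cluster is the binomial expansion (p + q)^4.
P(M) = 0.646^4 = 0.174153
P(M+2) = 4 × 0.646^3 × 0.354^1 = 0.381734
P(M+4) = 6 × 0.646^2 × 0.354^2 = 0.313778
P(M+6) = 4 × 0.646^1 × 0.354^3 = 0.114631
P(M+8) = 0.354^4 = 0.015704
The M+2 peak is largest (0.381734); scaling to 100 gives 45.62 : 100.00 : 82.20 : 30.03 : 4.11.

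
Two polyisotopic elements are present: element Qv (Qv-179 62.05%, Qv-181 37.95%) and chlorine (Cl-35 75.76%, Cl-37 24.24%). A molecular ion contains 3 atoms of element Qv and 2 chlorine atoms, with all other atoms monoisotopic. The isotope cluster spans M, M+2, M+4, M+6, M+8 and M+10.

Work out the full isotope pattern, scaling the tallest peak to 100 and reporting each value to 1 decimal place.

Element Qv pattern (n=3): 0.23890507 : 0.43834555 : 0.2680937 : 0.05465568
Chlorine pattern (n=2): 0.57395776 : 0.36728448 : 0.05875776
Convolve the two distributions (both contribute in 2-u steps):
  M: 0.23890507×0.57395776 = 0.137121
  M+2: 0.23890507×0.36728448 + 0.43834555×0.57395776 = 0.339338
  M+4: 0.23890507×0.05875776 + 0.43834555×0.36728448 + 0.2680937×0.57395776 = 0.328910
  M+6: 0.43834555×0.05875776 + 0.2680937×0.36728448 + 0.05465568×0.57395776 = 0.155593
  M+8: 0.2680937×0.05875776 + 0.05465568×0.36728448 = 0.035827
  M+10: 0.05465568×0.05875776 = 0.003211
Scale to base peak (0.339338) = 100: 40.4 : 100.0 : 96.9 : 45.9 : 10.6 : 0.9

40.4 : 100.0 : 96.9 : 45.9 : 10.6 : 0.9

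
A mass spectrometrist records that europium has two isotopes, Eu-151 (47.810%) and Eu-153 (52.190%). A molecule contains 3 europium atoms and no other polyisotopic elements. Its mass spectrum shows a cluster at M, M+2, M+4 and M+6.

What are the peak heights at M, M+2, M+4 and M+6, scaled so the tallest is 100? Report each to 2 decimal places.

27.97 : 91.61 : 100.00 : 36.39

The 3 Eu atoms are independent, so intensities follow the terms of (0.47810 + 0.52190)^3.
P(M) = 0.47810^3 = 0.109284
P(M+2) = 3 × 0.47810^2 × 0.52190^1 = 0.357887
P(M+4) = 3 × 0.47810^1 × 0.52190^2 = 0.390674
P(M+6) = 0.52190^3 = 0.142155
The M+4 peak is largest (0.390674); scaling to 100 gives 27.97 : 91.61 : 100.00 : 36.39.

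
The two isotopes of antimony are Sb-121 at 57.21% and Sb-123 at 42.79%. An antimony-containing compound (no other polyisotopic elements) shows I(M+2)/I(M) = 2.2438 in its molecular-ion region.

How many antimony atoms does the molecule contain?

For n independent Sb atoms, I(M+2)/I(M) = n · (abundance Sb-123) / (abundance Sb-121) = n · 0.4279/0.5721.
n = 2.2438 × 0.5721/0.4279 = 3.00 ≈ 3

3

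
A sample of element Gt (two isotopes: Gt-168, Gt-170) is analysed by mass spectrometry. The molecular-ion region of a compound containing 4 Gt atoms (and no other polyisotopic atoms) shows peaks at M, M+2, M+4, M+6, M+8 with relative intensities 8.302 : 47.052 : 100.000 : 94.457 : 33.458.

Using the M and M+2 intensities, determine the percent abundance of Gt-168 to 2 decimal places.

Let p = fractional abundance of Gt-168. I(M+2)/I(M) = [C(4,1)·p^3·(1−p)] / p^4 = 4·(1−p)/p = 47.052/8.302 = 5.6675
(1−p)/p = 5.6675/4 = 1.4169  ⇒  p = 1/(1 + 1.4169) = 0.4138
Gt-168: 41.38%, Gt-170: 58.62%.

41.38%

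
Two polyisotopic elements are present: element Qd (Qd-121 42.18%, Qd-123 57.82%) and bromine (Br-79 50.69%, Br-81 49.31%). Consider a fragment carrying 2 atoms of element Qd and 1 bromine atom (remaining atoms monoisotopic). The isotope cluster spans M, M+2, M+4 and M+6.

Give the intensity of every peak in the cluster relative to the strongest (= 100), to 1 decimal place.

Element Qd pattern (n=2): 0.17791524 : 0.48776952 : 0.33431524
Bromine pattern (n=1): 0.5069 : 0.4931
Convolve the two distributions (both contribute in 2-u steps):
  M: 0.17791524×0.5069 = 0.090185
  M+2: 0.17791524×0.4931 + 0.48776952×0.5069 = 0.334980
  M+4: 0.48776952×0.4931 + 0.33431524×0.5069 = 0.409984
  M+6: 0.33431524×0.4931 = 0.164851
Scale to base peak (0.409984) = 100: 22.0 : 81.7 : 100.0 : 40.2

22.0 : 81.7 : 100.0 : 40.2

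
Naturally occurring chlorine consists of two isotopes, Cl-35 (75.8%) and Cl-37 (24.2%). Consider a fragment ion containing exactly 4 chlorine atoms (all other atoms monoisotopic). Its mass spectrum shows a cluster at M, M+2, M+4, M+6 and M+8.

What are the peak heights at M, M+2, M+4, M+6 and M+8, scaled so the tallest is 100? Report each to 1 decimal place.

Expanding (0.758 + 0.242)^4:
P(M) = 0.758^4 = 0.330124
P(M+2) = 4 × 0.758^3 × 0.242^1 = 0.421583
P(M+4) = 6 × 0.758^2 × 0.242^2 = 0.201893
P(M+6) = 4 × 0.758^1 × 0.242^3 = 0.042971
P(M+8) = 0.242^4 = 0.003430
The M+2 peak is largest (0.421583); scaling to 100 gives 78.3 : 100.0 : 47.9 : 10.2 : 0.8.

78.3 : 100.0 : 47.9 : 10.2 : 0.8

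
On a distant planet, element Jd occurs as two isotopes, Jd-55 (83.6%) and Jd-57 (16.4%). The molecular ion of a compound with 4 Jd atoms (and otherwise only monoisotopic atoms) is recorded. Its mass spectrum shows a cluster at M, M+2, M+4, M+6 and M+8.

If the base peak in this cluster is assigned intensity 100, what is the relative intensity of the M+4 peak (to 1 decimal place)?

23.1

Binomial terms of (0.836 + 0.164)^4: M 0.4885, M+2 0.3833, M+4 0.1128, M+6 0.0148, M+8 0.0007 → M is the base peak.
P(M) = C(4,0) × 0.836^4 × 0.164^0 = 1 × 0.48845562 × 1.0000 = 0.488456 (base)
P(M+4) = C(4,2) × 0.836^2 × 0.164^2 = 6 × 0.698896 × 0.026896 = 0.112785
Relative intensity = 0.112785 / 0.488456 × 100 = 23.1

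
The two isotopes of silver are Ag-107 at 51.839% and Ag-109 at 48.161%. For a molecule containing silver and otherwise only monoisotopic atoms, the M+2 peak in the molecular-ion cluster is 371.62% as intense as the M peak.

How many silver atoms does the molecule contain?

4

For n independent Ag atoms, I(M+2)/I(M) = n · (abundance Ag-109) / (abundance Ag-107) = n · 0.48161/0.51839.
n = 3.7162 × 0.51839/0.48161 = 4.00 ≈ 4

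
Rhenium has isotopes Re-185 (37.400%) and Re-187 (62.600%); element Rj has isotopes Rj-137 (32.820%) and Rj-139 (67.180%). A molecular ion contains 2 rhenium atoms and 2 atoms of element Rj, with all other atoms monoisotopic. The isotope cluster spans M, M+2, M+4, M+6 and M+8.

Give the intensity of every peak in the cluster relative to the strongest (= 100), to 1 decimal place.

3.9 : 29.2 : 81.2 : 100.0 : 46.0

Rhenium pattern (n=2): 0.139876 : 0.468248 : 0.391876
Element Rj pattern (n=2): 0.10771524 : 0.44096952 : 0.45131524
Convolve the two distributions (both contribute in 2-u steps):
  M: 0.139876×0.10771524 = 0.015067
  M+2: 0.139876×0.44096952 + 0.468248×0.10771524 = 0.112118
  M+4: 0.139876×0.45131524 + 0.468248×0.44096952 + 0.391876×0.10771524 = 0.311822
  M+6: 0.468248×0.45131524 + 0.391876×0.44096952 = 0.384133
  M+8: 0.391876×0.45131524 = 0.176860
Scale to base peak (0.384133) = 100: 3.9 : 29.2 : 81.2 : 100.0 : 46.0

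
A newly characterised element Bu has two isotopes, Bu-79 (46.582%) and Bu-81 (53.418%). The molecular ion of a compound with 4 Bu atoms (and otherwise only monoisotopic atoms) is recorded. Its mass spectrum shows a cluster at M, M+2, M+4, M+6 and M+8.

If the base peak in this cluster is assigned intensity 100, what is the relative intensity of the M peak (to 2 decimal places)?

Binomial terms of (0.46582 + 0.53418)^4: M 0.0471, M+2 0.2160, M+4 0.3715, M+6 0.2840, M+8 0.0814 → M+4 is the base peak.
P(M+4) = C(4,2) × 0.46582^2 × 0.53418^2 = 6 × 0.21698827 × 0.28534827 = 0.371503 (base)
P(M) = C(4,0) × 0.46582^4 × 0.53418^0 = 1 × 0.04708391 × 1.0000 = 0.047084
Relative intensity = 0.047084 / 0.371503 × 100 = 12.67

12.67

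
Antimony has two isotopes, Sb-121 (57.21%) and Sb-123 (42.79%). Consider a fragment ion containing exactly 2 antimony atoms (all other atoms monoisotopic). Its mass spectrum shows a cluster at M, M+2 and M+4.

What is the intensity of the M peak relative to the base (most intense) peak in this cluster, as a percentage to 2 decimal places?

66.85%

Term probabilities: M 0.3273, M+2 0.4896, M+4 0.1831. Base peak = M+2.
P(M+2) = C(2,1) × 0.5721^1 × 0.4279^1 = 2 × 0.5721 × 0.4279 = 0.489603 (base)
P(M) = C(2,0) × 0.5721^2 × 0.4279^0 = 1 × 0.32729841 × 1.0000 = 0.327298
Relative intensity = 0.327298 / 0.489603 × 100 = 66.85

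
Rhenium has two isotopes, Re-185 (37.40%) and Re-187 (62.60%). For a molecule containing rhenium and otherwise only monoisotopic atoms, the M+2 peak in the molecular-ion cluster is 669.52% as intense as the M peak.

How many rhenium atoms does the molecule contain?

4

For n independent Re atoms, I(M+2)/I(M) = n · (abundance Re-187) / (abundance Re-185) = n · 0.6260/0.3740.
n = 6.6952 × 0.3740/0.6260 = 4.00 ≈ 4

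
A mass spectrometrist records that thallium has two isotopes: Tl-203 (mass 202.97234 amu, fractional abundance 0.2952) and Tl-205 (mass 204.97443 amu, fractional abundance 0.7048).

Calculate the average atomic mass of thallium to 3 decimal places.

Average mass = Σ (abundance × isotope mass) = 0.2952 × 202.97234 + 0.7048 × 204.97443
= 59.917435 + 144.465978 = 204.383413 amu

204.383 amu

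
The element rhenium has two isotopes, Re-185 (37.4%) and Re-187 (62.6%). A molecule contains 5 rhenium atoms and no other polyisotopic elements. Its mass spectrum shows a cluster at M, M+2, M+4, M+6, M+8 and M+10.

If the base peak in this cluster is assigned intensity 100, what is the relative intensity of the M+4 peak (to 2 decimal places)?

(0.374 + 0.626)^5 gives M 0.0073, M+2 0.0612, M+4 0.2050, M+6 0.3431, M+8 0.2872, M+10 0.0961; the largest is M+6.
P(M+6) = C(5,3) × 0.374^2 × 0.626^3 = 10 × 0.139876 × 0.24531438 = 0.343136 (base)
P(M+4) = C(5,2) × 0.374^3 × 0.626^2 = 10 × 0.05231362 × 0.391876 = 0.205005
Relative intensity = 0.205005 / 0.343136 × 100 = 59.74

59.74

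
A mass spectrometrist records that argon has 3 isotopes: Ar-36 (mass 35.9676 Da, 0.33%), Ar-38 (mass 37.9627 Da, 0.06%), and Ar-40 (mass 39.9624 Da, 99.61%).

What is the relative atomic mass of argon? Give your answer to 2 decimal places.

Ar = Σ fᵢ·mᵢ = 0.0033 × 35.9676 + 0.0006 × 37.9627 + 0.9961 × 39.9624
= 0.11869 + 0.02278 + 39.80655 = 39.94802 Da

39.95 Da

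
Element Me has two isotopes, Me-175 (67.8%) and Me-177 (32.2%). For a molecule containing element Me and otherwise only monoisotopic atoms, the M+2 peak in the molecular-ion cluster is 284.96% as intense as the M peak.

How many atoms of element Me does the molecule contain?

For n independent Me atoms, I(M+2)/I(M) = n · (abundance Me-177) / (abundance Me-175) = n · 0.322/0.678.
n = 2.8496 × 0.678/0.322 = 6.00 ≈ 6

6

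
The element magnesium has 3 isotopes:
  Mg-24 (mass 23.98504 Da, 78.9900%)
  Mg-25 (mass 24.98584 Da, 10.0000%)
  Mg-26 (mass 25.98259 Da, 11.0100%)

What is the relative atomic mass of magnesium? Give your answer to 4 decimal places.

24.3051 Da

Weight each isotope mass by its fractional abundance: 0.789900 × 23.98504 + 0.100000 × 24.98584 + 0.110100 × 25.98259
= 18.945783 + 2.498584 + 2.860683 = 24.305050 Da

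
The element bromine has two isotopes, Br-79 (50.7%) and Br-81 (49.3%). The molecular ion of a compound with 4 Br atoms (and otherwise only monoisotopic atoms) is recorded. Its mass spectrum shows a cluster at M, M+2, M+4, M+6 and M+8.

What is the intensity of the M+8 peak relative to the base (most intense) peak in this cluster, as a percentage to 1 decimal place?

15.8%

Term probabilities: M 0.0661, M+2 0.2570, M+4 0.3749, M+6 0.2430, M+8 0.0591. Base peak = M+4.
P(M+4) = C(4,2) × 0.507^2 × 0.493^2 = 6 × 0.257049 × 0.243049 = 0.374853 (base)
P(M+8) = C(4,4) × 0.507^0 × 0.493^4 = 1 × 1.0000 × 0.05907282 = 0.059073
Relative intensity = 0.059073 / 0.374853 × 100 = 15.8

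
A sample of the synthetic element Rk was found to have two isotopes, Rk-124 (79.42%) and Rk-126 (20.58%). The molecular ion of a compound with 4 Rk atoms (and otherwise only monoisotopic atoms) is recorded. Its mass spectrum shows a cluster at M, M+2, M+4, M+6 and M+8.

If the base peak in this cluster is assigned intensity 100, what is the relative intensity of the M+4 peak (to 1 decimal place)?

Term probabilities: M 0.3979, M+2 0.4124, M+4 0.1603, M+6 0.0277, M+8 0.0018. Base peak = M+2.
P(M+2) = C(4,1) × 0.7942^3 × 0.2058^1 = 4 × 0.50094454 × 0.2058 = 0.412378 (base)
P(M+4) = C(4,2) × 0.7942^2 × 0.2058^2 = 6 × 0.63075364 × 0.04235364 = 0.160288
Relative intensity = 0.160288 / 0.412378 × 100 = 38.9

38.9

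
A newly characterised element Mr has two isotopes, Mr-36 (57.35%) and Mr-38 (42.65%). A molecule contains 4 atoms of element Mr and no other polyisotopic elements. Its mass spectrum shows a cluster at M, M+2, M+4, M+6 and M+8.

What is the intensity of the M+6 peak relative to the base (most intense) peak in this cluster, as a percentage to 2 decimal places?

(0.5735 + 0.4265)^4 gives M 0.1082, M+2 0.3218, M+4 0.3590, M+6 0.1780, M+8 0.0331; the largest is M+4.
P(M+4) = C(4,2) × 0.5735^2 × 0.4265^2 = 6 × 0.32890225 × 0.18190225 = 0.358968 (base)
P(M+6) = C(4,3) × 0.5735^1 × 0.4265^3 = 4 × 0.5735 × 0.07758131 = 0.177972
Relative intensity = 0.177972 / 0.358968 × 100 = 49.58

49.58%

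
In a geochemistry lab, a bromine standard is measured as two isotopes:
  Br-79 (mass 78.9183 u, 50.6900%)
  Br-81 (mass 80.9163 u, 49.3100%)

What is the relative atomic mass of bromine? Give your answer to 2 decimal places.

79.90 u

Ar = Σ fᵢ·mᵢ = 0.506900 × 78.9183 + 0.493100 × 80.9163
= 40.00369 + 39.89983 = 79.90352 u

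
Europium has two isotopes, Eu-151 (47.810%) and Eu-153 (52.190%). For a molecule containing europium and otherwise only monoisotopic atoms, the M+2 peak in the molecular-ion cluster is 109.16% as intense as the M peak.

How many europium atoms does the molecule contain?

1

With n Eu atoms, P(M+2)/P(M) = C(n,1)·p^(n−1)q / p^n = n·q/p = n · 0.52190/0.47810.
n = 1.0916 × 0.47810/0.52190 = 1.00 ≈ 1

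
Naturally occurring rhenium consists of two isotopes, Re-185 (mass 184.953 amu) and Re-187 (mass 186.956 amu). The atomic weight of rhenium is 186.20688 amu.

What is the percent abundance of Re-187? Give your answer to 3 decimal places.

62.600%

Let x be the fractional abundance of Re-185; then Re-187 has abundance 1 − x.
184.953·x + 186.956·(1 − x) = 186.20688
(184.953 − 186.956)·x = 186.20688 − 186.956
x = -0.74912 / -2.003 = 0.37400 → 37.400% Re-185, 62.600% Re-187.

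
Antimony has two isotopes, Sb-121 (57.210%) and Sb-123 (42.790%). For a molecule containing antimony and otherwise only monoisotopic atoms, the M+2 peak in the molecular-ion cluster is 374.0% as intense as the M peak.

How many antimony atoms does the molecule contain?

The M+2/M ratio from n Sb atoms is n · q/p = n · 0.42790/0.57210.
n = 3.740 × 0.57210/0.42790 = 5.00 ≈ 5

5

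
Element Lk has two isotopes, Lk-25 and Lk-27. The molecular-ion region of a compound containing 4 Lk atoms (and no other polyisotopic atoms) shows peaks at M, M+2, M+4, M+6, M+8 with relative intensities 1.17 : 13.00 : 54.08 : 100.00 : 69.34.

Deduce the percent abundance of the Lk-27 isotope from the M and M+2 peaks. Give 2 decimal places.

73.53%

Let p = fractional abundance of Lk-25. I(M+2)/I(M) = [C(4,1)·p^3·(1−p)] / p^4 = 4·(1−p)/p = 13.00/1.17 = 11.1111
(1−p)/p = 11.1111/4 = 2.7778  ⇒  p = 1/(1 + 2.7778) = 0.2647
Lk-25: 26.47%, Lk-27: 73.53%.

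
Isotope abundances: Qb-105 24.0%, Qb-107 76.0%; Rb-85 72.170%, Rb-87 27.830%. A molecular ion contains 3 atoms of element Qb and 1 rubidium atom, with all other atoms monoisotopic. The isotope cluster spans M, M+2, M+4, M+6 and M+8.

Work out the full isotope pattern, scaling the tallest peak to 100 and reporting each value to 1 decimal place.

2.3 : 22.8 : 77.8 : 100.0 : 28.2

Element Qb pattern (n=3): 0.013824 : 0.131328 : 0.415872 : 0.438976
Rubidium pattern (n=1): 0.7217 : 0.2783
Convolve the two distributions (both contribute in 2-u steps):
  M: 0.013824×0.7217 = 0.009977
  M+2: 0.013824×0.2783 + 0.131328×0.7217 = 0.098627
  M+4: 0.131328×0.2783 + 0.415872×0.7217 = 0.336683
  M+6: 0.415872×0.2783 + 0.438976×0.7217 = 0.432546
  M+8: 0.438976×0.2783 = 0.122167
Scale to base peak (0.432546) = 100: 2.3 : 22.8 : 77.8 : 100.0 : 28.2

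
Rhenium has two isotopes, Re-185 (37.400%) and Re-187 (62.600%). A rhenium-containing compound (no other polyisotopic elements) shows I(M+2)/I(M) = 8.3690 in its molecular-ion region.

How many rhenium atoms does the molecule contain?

5

For n independent Re atoms, I(M+2)/I(M) = n · (abundance Re-187) / (abundance Re-185) = n · 0.62600/0.37400.
n = 8.3690 × 0.37400/0.62600 = 5.00 ≈ 5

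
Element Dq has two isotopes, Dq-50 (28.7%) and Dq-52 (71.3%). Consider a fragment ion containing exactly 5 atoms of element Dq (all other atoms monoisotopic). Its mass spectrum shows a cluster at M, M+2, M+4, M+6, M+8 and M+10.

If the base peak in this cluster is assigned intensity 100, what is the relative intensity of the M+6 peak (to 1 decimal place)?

80.5

Term probabilities: M 0.0019, M+2 0.0242, M+4 0.1202, M+6 0.2986, M+8 0.3709, M+10 0.1843. Base peak = M+8.
P(M+8) = C(5,4) × 0.287^1 × 0.713^4 = 5 × 0.2870 × 0.25843904 = 0.370860 (base)
P(M+6) = C(5,3) × 0.287^2 × 0.713^3 = 10 × 0.082369 × 0.3624671 = 0.298561
Relative intensity = 0.298561 / 0.370860 × 100 = 80.5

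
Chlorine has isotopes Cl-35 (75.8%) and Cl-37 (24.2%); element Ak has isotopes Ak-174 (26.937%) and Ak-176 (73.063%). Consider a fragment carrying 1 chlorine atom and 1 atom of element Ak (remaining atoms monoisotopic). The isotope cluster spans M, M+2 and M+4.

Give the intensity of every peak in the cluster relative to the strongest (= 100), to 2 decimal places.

Chlorine pattern (n=1): 0.7580 : 0.2420
Element Ak pattern (n=1): 0.26937 : 0.73063
Convolve the two distributions (both contribute in 2-u steps):
  M: 0.7580×0.26937 = 0.204182
  M+2: 0.7580×0.73063 + 0.2420×0.26937 = 0.619005
  M+4: 0.2420×0.73063 = 0.176812
Scale to base peak (0.619005) = 100: 32.99 : 100.00 : 28.56

32.99 : 100.00 : 28.56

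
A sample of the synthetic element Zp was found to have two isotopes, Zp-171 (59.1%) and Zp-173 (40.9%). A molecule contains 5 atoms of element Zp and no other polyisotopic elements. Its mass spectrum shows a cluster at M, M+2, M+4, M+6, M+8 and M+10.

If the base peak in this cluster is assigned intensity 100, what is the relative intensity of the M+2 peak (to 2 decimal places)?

Term probabilities: M 0.0721, M+2 0.2495, M+4 0.3453, M+6 0.2390, M+8 0.0827, M+10 0.0114. Base peak = M+4.
P(M+4) = C(5,2) × 0.591^3 × 0.409^2 = 10 × 0.20642507 × 0.167281 = 0.345310 (base)
P(M+2) = C(5,1) × 0.591^4 × 0.409^1 = 5 × 0.12199722 × 0.4090 = 0.249484
Relative intensity = 0.249484 / 0.345310 × 100 = 72.25

72.25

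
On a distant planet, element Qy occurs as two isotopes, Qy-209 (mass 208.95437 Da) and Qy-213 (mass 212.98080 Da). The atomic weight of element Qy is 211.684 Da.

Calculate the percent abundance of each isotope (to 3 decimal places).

Qy-209: 32.207%, Qy-213: 67.793%

Writing the weighted mean with unknown fraction x of Qy-209:
208.95437·x + 212.98080·(1 − x) = 211.684
(208.95437 − 212.98080)·x = 211.684 − 212.98080
x = -1.29680 / -4.02643 = 0.32207 → 32.207% Qy-209, 67.793% Qy-213.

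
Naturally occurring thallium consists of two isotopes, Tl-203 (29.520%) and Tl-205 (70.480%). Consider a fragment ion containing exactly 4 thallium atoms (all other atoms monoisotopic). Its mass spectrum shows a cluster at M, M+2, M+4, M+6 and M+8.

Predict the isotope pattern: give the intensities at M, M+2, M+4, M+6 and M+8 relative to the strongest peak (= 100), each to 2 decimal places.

Each Tl atom is independently Tl-203 (p = 0.29520) or Tl-205 (q = 0.70480); the cluster is the binomial expansion (p + q)^4.
P(M) = 0.29520^4 = 0.007594
P(M+2) = 4 × 0.29520^3 × 0.70480^1 = 0.072523
P(M+4) = 6 × 0.29520^2 × 0.70480^2 = 0.259726
P(M+6) = 4 × 0.29520^1 × 0.70480^3 = 0.413403
P(M+8) = 0.70480^4 = 0.246754
The M+6 peak is largest (0.413403); scaling to 100 gives 1.84 : 17.54 : 62.83 : 100.00 : 59.69.

1.84 : 17.54 : 62.83 : 100.00 : 59.69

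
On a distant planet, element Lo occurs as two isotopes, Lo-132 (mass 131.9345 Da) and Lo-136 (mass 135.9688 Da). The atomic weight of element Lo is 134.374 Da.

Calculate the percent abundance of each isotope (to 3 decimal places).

Lo-132: 39.531%, Lo-136: 60.469%

With x = fraction of Lo-132 (so Lo-136 is 1 − x):
131.9345·x + 135.9688·(1 − x) = 134.374
(131.9345 − 135.9688)·x = 134.374 − 135.9688
x = -1.5948 / -4.0343 = 0.39531 → 39.531% Lo-132, 60.469% Lo-136.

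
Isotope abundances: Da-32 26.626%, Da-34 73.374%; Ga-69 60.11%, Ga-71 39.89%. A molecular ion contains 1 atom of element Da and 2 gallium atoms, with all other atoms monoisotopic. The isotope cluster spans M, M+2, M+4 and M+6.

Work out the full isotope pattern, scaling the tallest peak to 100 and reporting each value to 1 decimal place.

Element Da pattern (n=1): 0.26626 : 0.73374
Gallium pattern (n=2): 0.36132121 : 0.47955758 : 0.15912121
Convolve the two distributions (both contribute in 2-u steps):
  M: 0.26626×0.36132121 = 0.096205
  M+2: 0.26626×0.47955758 + 0.73374×0.36132121 = 0.392803
  M+4: 0.26626×0.15912121 + 0.73374×0.47955758 = 0.394238
  M+6: 0.73374×0.15912121 = 0.116754
Scale to base peak (0.394238) = 100: 24.4 : 99.6 : 100.0 : 29.6

24.4 : 99.6 : 100.0 : 29.6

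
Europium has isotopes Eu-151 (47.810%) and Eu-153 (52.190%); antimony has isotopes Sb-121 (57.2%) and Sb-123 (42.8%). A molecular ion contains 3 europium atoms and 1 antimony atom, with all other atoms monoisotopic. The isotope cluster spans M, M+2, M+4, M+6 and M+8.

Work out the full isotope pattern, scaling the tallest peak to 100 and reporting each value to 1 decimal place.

16.6 : 66.8 : 100.0 : 66.0 : 16.2

Europium pattern (n=3): 0.10928391 : 0.3578871 : 0.39067407 : 0.14215492
Antimony pattern (n=1): 0.5720 : 0.4280
Convolve the two distributions (both contribute in 2-u steps):
  M: 0.10928391×0.5720 = 0.062510
  M+2: 0.10928391×0.4280 + 0.3578871×0.5720 = 0.251485
  M+4: 0.3578871×0.4280 + 0.39067407×0.5720 = 0.376641
  M+6: 0.39067407×0.4280 + 0.14215492×0.5720 = 0.248521
  M+8: 0.14215492×0.4280 = 0.060842
Scale to base peak (0.376641) = 100: 16.6 : 66.8 : 100.0 : 66.0 : 16.2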